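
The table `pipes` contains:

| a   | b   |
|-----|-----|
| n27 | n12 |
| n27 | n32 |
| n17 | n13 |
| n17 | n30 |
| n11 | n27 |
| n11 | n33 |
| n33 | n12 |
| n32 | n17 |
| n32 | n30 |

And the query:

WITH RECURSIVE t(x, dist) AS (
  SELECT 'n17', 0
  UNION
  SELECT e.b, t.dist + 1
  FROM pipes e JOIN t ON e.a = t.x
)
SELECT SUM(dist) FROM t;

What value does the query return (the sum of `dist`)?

2

Base: (n17, dist=0).
Iteration 1: edges from {n17} -> (n13, dist=1), (n30, dist=1).
Iteration 2: no outgoing edges from {n13,n30}; recursion stops.
SUM(dist) = 0 + 1 + 1 = 2.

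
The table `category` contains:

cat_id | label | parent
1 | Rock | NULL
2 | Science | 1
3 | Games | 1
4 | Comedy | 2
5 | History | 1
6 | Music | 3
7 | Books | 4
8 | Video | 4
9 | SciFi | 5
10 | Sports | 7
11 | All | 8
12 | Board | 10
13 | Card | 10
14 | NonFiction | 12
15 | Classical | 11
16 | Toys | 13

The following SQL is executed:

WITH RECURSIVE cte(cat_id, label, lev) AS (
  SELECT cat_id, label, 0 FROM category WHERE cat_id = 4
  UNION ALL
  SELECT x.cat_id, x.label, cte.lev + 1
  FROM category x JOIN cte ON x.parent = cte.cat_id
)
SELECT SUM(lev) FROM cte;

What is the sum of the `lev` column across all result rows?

23

Base: cat_id=4 (Comedy) at lev 0.
Iteration 1: rows with parent in {4} -> Books (id 7, lev 1), Video (id 8, lev 1).
Iteration 2: rows with parent in {7,8} -> Sports (id 10, lev 2), All (id 11, lev 2).
Iteration 3: rows with parent in {10,11} -> Board (id 12, lev 3), Card (id 13, lev 3), Classical (id 15, lev 3).
Iteration 4: rows with parent in {12,13,15} -> NonFiction (id 14, lev 4), Toys (id 16, lev 4).
Iteration 5: no rows with parent in {14,16}; recursion stops.
SUM(lev) = 0 + 1 + 1 + 2 + 2 + 3 + 3 + 3 + 4 + 4 = 23.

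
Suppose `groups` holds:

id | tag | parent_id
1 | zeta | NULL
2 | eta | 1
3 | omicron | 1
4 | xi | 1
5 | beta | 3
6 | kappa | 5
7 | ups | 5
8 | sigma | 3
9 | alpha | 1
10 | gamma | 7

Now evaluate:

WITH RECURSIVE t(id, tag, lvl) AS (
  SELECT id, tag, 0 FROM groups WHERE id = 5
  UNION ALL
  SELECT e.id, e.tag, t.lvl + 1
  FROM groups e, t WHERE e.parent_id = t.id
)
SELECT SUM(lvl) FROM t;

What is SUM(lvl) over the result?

Base: id=5 (beta) at lvl 0.
Iteration 1: rows with parent_id in {5} -> kappa (id 6, lvl 1), ups (id 7, lvl 1).
Iteration 2: rows with parent_id in {6,7} -> gamma (id 10, lvl 2).
Iteration 3: no rows with parent_id in {10}; recursion stops.
SUM(lvl) = 0 + 1 + 1 + 2 = 4.

4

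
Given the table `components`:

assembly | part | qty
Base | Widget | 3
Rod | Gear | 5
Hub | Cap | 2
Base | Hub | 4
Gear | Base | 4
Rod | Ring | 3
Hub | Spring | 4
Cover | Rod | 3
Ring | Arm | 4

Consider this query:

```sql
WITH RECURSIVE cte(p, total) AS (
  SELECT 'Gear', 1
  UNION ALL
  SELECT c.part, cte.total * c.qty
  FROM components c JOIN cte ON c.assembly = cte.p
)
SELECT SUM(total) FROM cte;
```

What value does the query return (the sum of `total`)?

129

Base: (Gear, total=1).
Iteration 1: components of {Gear} -> Base = 1*4 = 4.
Iteration 2: components of {Base} -> Hub = 4*4 = 16, Widget = 4*3 = 12.
Iteration 3: components of {Hub,Widget} -> Cap = 16*2 = 32, Spring = 16*4 = 64.
Iteration 4: no further components; recursion stops.
SUM(total) = 1 + 4 + 12 + 16 + 64 + 32 = 129.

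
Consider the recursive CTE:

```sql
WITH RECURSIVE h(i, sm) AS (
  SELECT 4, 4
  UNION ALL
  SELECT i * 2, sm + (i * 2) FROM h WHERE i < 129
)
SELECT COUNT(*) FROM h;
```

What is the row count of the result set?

7

Base: i=4, sm=4.
Iteration 1: 4 < 129 holds -> i = 4 * 2 = 8, sm = 4 + 8 = 12.
Iteration 2: 8 < 129 holds -> i = 8 * 2 = 16, sm = 12 + 16 = 28.
Iteration 3: 16 < 129 holds -> i = 16 * 2 = 32, sm = 28 + 32 = 60.
Iteration 4: 32 < 129 holds -> i = 32 * 2 = 64, sm = 60 + 64 = 124.
Iteration 5: 64 < 129 holds -> i = 64 * 2 = 128, sm = 124 + 128 = 252.
Iteration 6: 128 < 129 holds -> i = 128 * 2 = 256, sm = 252 + 256 = 508.
Iteration 7: 256 < 129 fails; recursion stops.
Total rows emitted: 7.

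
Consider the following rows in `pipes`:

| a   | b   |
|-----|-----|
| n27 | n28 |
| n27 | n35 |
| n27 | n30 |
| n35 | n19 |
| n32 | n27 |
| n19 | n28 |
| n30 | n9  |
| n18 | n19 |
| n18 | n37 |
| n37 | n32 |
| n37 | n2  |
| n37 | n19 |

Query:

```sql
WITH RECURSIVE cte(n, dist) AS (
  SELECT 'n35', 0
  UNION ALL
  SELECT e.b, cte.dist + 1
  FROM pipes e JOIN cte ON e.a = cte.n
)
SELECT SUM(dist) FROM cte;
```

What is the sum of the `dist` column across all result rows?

3

Base: (n35, dist=0).
Iteration 1: edges from {n35} -> (n19, dist=1).
Iteration 2: edges from {n19} -> (n28, dist=2).
Iteration 3: no outgoing edges from {n28}; recursion stops.
SUM(dist) = 0 + 1 + 2 = 3.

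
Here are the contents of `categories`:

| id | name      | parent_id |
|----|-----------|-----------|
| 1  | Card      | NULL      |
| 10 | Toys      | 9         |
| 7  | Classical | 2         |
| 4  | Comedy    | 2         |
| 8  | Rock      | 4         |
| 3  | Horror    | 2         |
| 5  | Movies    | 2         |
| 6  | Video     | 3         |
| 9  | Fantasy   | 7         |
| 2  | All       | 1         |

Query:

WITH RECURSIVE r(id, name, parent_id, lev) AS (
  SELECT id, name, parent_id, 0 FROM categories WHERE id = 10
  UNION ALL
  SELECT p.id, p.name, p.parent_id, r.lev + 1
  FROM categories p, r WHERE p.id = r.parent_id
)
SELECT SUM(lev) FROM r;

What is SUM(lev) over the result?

10

Base: id=10 (Toys), parent_id=9, lev 0.
Iteration 1: join on id=9 -> Fantasy (id 9, parent_id=7, lev 1).
Iteration 2: join on id=7 -> Classical (id 7, parent_id=2, lev 2).
Iteration 3: join on id=2 -> All (id 2, parent_id=1, lev 3).
Iteration 4: join on id=1 -> Card (id 1, parent_id=NULL, lev 4).
Iteration 5: parent_id is NULL; no match; recursion stops.
SUM(lev) = 0 + 1 + 2 + 3 + 4 = 10.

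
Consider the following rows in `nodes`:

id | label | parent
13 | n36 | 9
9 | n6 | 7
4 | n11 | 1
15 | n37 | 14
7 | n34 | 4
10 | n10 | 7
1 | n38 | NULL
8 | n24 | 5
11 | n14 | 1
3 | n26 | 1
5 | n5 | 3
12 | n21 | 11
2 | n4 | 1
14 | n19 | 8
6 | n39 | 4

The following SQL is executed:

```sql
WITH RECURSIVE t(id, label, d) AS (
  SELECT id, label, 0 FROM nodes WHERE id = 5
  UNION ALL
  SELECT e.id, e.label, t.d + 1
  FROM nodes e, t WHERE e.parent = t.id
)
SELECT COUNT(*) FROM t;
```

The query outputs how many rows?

Base: id=5 (n5) at d 0.
Iteration 1: rows with parent in {5} -> n24 (id 8, d 1).
Iteration 2: rows with parent in {8} -> n19 (id 14, d 2).
Iteration 3: rows with parent in {14} -> n37 (id 15, d 3).
Iteration 4: no rows with parent in {15}; recursion stops.
Total rows emitted: 4.

4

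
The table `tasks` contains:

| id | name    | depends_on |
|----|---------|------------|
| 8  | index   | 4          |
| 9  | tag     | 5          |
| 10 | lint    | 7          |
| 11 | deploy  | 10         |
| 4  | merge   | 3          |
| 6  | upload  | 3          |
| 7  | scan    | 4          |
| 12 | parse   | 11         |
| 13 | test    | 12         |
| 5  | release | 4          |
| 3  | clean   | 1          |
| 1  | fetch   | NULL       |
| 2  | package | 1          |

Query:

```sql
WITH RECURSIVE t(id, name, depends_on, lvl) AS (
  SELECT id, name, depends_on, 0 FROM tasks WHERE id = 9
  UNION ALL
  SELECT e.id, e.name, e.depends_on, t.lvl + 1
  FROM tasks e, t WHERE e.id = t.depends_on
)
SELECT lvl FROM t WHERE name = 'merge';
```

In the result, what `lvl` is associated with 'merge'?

Base: id=9 (tag), depends_on=5, lvl 0.
Iteration 1: join on id=5 -> release (id 5, depends_on=4, lvl 1).
Iteration 2: join on id=4 -> merge (id 4, depends_on=3, lvl 2).
Iteration 3: join on id=3 -> clean (id 3, depends_on=1, lvl 3).
Iteration 4: join on id=1 -> fetch (id 1, depends_on=NULL, lvl 4).
Iteration 5: depends_on is NULL; no match; recursion stops.

2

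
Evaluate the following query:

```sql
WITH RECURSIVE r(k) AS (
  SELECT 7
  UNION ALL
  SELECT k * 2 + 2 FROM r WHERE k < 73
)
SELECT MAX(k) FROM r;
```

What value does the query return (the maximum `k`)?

142

Base: k=7.
Iteration 1: 7 < 73 holds -> k = 7 * 2 + 2 = 16.
Iteration 2: 16 < 73 holds -> k = 16 * 2 + 2 = 34.
Iteration 3: 34 < 73 holds -> k = 34 * 2 + 2 = 70.
Iteration 4: 70 < 73 holds -> k = 70 * 2 + 2 = 142.
Iteration 5: 142 < 73 fails; recursion stops.
k values: 7, 16, 34, 70, 142; the maximum is 142.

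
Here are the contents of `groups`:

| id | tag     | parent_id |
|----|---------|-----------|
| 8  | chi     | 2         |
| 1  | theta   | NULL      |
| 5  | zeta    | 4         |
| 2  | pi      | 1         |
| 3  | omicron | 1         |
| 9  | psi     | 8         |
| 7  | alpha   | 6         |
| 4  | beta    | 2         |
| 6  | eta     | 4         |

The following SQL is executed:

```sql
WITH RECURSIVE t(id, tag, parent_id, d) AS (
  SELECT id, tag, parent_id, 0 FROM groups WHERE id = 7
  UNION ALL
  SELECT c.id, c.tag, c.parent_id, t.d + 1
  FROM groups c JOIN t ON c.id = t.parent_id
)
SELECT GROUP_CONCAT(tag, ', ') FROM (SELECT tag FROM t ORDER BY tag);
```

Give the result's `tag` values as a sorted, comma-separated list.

Base: id=7 (alpha), parent_id=6, d 0.
Iteration 1: join on id=6 -> eta (id 6, parent_id=4, d 1).
Iteration 2: join on id=4 -> beta (id 4, parent_id=2, d 2).
Iteration 3: join on id=2 -> pi (id 2, parent_id=1, d 3).
Iteration 4: join on id=1 -> theta (id 1, parent_id=NULL, d 4).
Iteration 5: parent_id is NULL; no match; recursion stops.

alpha, beta, eta, pi, theta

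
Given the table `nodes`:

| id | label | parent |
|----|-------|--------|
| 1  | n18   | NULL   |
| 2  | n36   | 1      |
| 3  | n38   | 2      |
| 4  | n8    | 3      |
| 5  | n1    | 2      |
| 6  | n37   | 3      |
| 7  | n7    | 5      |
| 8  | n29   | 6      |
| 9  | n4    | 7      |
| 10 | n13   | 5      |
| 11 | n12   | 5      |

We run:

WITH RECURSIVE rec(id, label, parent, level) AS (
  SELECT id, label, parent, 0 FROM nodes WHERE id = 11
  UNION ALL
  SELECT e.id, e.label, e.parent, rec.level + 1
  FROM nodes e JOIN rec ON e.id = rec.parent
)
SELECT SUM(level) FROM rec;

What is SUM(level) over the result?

6

Base: id=11 (n12), parent=5, level 0.
Iteration 1: join on id=5 -> n1 (id 5, parent=2, level 1).
Iteration 2: join on id=2 -> n36 (id 2, parent=1, level 2).
Iteration 3: join on id=1 -> n18 (id 1, parent=NULL, level 3).
Iteration 4: parent is NULL; no match; recursion stops.
SUM(level) = 0 + 1 + 2 + 3 = 6.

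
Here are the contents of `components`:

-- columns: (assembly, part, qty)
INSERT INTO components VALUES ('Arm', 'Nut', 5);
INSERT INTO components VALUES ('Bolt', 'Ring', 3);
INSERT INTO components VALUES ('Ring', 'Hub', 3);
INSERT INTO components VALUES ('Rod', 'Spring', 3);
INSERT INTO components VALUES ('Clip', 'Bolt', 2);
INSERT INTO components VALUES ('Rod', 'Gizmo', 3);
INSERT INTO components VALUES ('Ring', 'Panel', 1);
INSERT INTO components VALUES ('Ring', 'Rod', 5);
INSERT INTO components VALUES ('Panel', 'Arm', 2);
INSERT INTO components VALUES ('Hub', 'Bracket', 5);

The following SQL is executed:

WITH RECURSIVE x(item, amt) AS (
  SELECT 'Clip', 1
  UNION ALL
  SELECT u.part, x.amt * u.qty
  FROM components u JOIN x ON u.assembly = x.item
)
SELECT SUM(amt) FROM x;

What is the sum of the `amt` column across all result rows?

405

Base: (Clip, amt=1).
Iteration 1: components of {Clip} -> Bolt = 1*2 = 2.
Iteration 2: components of {Bolt} -> Ring = 2*3 = 6.
Iteration 3: components of {Ring} -> Hub = 6*3 = 18, Panel = 6*1 = 6, Rod = 6*5 = 30.
Iteration 4: components of {Hub,Panel,Rod} -> Arm = 6*2 = 12, Bracket = 18*5 = 90, Gizmo = 30*3 = 90, Spring = 30*3 = 90.
Iteration 5: components of {Arm,Bracket,Gizmo,Spring} -> Nut = 12*5 = 60.
Iteration 6: no further components; recursion stops.
SUM(amt) = 1 + 2 + 6 + 18 + 6 + 30 + 90 + 12 + 90 + 90 + 60 = 405.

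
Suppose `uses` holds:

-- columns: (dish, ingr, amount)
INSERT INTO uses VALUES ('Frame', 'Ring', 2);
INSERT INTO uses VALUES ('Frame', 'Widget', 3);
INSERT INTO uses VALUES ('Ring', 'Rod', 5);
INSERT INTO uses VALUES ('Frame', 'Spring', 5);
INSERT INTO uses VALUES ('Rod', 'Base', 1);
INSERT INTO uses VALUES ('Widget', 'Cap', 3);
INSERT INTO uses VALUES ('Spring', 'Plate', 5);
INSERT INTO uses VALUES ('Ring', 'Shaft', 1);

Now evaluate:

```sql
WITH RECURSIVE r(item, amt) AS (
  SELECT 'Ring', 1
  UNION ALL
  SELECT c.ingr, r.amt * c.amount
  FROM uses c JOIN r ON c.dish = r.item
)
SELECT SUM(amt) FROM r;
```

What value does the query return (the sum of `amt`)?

12

Base: (Ring, amt=1).
Iteration 1: components of {Ring} -> Rod = 1*5 = 5, Shaft = 1*1 = 1.
Iteration 2: components of {Rod,Shaft} -> Base = 5*1 = 5.
Iteration 3: no further components; recursion stops.
SUM(amt) = 1 + 5 + 1 + 5 = 12.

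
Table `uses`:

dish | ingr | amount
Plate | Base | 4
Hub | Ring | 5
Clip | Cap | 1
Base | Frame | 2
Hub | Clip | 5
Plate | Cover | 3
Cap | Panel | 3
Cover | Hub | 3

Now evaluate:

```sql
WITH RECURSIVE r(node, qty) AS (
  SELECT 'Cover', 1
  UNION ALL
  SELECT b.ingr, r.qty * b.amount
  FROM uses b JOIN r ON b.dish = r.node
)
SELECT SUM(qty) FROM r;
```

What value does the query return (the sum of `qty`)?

Base: (Cover, qty=1).
Iteration 1: components of {Cover} -> Hub = 1*3 = 3.
Iteration 2: components of {Hub} -> Clip = 3*5 = 15, Ring = 3*5 = 15.
Iteration 3: components of {Clip,Ring} -> Cap = 15*1 = 15.
Iteration 4: components of {Cap} -> Panel = 15*3 = 45.
Iteration 5: no further components; recursion stops.
SUM(qty) = 1 + 3 + 15 + 15 + 15 + 45 = 94.

94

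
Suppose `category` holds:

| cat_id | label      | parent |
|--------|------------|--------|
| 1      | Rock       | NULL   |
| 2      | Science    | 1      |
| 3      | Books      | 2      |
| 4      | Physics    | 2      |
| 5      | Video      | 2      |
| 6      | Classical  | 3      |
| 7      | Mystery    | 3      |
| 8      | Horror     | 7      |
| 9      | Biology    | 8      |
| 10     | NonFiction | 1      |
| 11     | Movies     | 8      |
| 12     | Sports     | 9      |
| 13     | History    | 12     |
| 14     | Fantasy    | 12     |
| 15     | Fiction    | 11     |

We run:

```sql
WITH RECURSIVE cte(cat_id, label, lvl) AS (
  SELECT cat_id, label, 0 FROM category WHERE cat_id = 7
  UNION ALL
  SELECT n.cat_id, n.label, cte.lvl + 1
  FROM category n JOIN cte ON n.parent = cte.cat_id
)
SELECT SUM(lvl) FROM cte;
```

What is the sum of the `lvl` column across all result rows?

Base: cat_id=7 (Mystery) at lvl 0.
Iteration 1: rows with parent in {7} -> Horror (id 8, lvl 1).
Iteration 2: rows with parent in {8} -> Biology (id 9, lvl 2), Movies (id 11, lvl 2).
Iteration 3: rows with parent in {9,11} -> Sports (id 12, lvl 3), Fiction (id 15, lvl 3).
Iteration 4: rows with parent in {12,15} -> History (id 13, lvl 4), Fantasy (id 14, lvl 4).
Iteration 5: no rows with parent in {13,14}; recursion stops.
SUM(lvl) = 0 + 1 + 2 + 2 + 3 + 3 + 4 + 4 = 19.

19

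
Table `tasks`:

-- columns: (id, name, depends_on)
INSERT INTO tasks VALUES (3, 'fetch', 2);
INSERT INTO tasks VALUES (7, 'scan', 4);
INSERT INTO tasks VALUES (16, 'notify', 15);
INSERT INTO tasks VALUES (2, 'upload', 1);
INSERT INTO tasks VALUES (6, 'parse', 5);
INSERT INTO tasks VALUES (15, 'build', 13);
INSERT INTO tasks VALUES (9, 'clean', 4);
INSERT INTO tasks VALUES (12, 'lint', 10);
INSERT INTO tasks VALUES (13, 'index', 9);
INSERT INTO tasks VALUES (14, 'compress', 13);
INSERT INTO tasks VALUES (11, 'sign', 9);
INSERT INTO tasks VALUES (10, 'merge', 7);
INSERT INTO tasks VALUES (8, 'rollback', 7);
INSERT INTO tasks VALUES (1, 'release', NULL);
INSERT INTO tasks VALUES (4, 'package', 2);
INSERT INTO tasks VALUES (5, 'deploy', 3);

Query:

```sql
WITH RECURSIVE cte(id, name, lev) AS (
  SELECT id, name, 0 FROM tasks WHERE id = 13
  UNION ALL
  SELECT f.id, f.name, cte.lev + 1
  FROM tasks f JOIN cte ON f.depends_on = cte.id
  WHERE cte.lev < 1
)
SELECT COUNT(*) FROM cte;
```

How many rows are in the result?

3

Base: id=13 (index) at lev 0.
Iteration 1: rows with depends_on in {13} -> compress (id 14, lev 1), build (id 15, lev 1).
Iteration 2: lev < 1 fails for all current rows; recursion stops.
Total rows emitted: 3.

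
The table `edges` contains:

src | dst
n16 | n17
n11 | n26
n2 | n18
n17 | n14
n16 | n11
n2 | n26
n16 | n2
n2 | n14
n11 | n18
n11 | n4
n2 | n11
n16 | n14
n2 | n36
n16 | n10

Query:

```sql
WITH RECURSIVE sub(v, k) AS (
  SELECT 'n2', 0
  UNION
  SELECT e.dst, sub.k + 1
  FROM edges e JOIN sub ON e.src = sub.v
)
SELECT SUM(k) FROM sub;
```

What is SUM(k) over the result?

Base: (n2, k=0).
Iteration 1: edges from {n2} -> (n11, k=1), (n14, k=1), (n18, k=1), (n26, k=1), (n36, k=1).
Iteration 2: edges from {n11,n14,n18,n26,n36} -> (n18, k=2), (n26, k=2), (n4, k=2).
Iteration 3: no outgoing edges from {n18,n26,n4}; recursion stops.
SUM(k) = 0 + 1 + 1 + 1 + 1 + 1 + 2 + 2 + 2 = 11.

11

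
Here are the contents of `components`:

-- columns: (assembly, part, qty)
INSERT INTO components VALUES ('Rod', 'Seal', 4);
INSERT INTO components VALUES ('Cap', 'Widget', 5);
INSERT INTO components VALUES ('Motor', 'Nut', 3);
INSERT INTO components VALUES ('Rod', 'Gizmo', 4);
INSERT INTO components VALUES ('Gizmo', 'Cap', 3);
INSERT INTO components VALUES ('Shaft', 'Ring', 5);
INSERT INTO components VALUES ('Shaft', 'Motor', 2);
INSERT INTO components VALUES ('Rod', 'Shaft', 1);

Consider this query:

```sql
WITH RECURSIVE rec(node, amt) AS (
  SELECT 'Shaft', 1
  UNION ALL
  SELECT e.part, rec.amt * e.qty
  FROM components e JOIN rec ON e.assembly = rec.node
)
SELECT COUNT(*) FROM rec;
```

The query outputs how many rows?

Base: (Shaft, amt=1).
Iteration 1: components of {Shaft} -> Motor = 1*2 = 2, Ring = 1*5 = 5.
Iteration 2: components of {Motor,Ring} -> Nut = 2*3 = 6.
Iteration 3: no further components; recursion stops.
Total rows emitted: 4.

4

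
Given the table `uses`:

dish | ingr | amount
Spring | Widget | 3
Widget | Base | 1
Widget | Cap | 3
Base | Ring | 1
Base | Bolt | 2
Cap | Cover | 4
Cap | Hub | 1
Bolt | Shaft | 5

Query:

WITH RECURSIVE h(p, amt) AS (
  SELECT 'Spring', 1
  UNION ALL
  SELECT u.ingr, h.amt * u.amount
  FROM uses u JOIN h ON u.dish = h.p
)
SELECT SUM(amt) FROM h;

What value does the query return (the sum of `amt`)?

Base: (Spring, amt=1).
Iteration 1: components of {Spring} -> Widget = 1*3 = 3.
Iteration 2: components of {Widget} -> Base = 3*1 = 3, Cap = 3*3 = 9.
Iteration 3: components of {Base,Cap} -> Bolt = 3*2 = 6, Cover = 9*4 = 36, Hub = 9*1 = 9, Ring = 3*1 = 3.
Iteration 4: components of {Bolt,Cover,Hub,Ring} -> Shaft = 6*5 = 30.
Iteration 5: no further components; recursion stops.
SUM(amt) = 1 + 3 + 3 + 9 + 3 + 6 + 36 + 9 + 30 = 100.

100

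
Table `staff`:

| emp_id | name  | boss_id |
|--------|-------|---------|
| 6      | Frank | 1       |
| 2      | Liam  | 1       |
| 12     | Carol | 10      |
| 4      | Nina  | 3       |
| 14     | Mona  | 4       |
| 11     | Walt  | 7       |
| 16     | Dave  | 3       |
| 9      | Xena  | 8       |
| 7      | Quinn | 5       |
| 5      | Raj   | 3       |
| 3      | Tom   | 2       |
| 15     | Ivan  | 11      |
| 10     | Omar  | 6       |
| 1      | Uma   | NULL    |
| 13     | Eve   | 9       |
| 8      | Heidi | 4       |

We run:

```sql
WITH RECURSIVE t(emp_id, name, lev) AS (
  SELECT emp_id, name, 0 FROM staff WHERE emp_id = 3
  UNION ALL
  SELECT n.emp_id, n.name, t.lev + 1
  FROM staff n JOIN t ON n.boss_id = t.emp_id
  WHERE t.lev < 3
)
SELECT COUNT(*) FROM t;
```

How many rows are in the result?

Base: emp_id=3 (Tom) at lev 0.
Iteration 1: rows with boss_id in {3} -> Nina (id 4, lev 1), Raj (id 5, lev 1), Dave (id 16, lev 1).
Iteration 2: rows with boss_id in {4,5,16} -> Quinn (id 7, lev 2), Heidi (id 8, lev 2), Mona (id 14, lev 2).
Iteration 3: rows with boss_id in {7,8,14} -> Xena (id 9, lev 3), Walt (id 11, lev 3).
Iteration 4: lev < 3 fails for all current rows; recursion stops.
Total rows emitted: 9.

9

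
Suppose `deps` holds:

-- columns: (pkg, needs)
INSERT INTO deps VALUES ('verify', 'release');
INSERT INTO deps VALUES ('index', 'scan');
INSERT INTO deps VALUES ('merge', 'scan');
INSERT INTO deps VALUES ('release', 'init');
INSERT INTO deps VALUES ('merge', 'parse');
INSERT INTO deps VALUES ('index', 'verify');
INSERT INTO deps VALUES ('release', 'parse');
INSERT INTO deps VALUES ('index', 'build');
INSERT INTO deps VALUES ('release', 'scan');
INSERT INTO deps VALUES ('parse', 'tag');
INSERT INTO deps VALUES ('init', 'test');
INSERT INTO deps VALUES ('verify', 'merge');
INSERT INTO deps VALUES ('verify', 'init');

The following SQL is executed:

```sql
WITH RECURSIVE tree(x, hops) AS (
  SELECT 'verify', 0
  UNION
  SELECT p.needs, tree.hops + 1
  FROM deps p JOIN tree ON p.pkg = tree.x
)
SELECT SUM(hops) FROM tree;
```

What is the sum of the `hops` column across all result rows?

17

Base: (verify, hops=0).
Iteration 1: edges from {verify} -> (init, hops=1), (merge, hops=1), (release, hops=1).
Iteration 2: edges from {init,merge,release} -> (init, hops=2), (parse, hops=2), (scan, hops=2), (test, hops=2). [UNION drops 2 duplicate row(s)]
Iteration 3: edges from {init,parse,scan,test} -> (tag, hops=3), (test, hops=3).
Iteration 4: no outgoing edges from {tag,test}; recursion stops.
SUM(hops) = 0 + 1 + 1 + 1 + 2 + 2 + 2 + 2 + 3 + 3 = 17.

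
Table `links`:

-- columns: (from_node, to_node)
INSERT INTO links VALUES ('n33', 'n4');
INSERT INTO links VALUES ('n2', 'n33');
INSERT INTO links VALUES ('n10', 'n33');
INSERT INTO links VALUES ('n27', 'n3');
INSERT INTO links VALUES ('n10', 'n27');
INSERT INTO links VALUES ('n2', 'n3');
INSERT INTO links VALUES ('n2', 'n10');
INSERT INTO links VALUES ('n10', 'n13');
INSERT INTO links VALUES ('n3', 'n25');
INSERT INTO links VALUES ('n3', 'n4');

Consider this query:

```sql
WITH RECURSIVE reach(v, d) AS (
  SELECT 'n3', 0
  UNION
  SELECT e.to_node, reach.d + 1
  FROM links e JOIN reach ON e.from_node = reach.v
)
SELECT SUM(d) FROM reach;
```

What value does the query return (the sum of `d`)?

2

Base: (n3, d=0).
Iteration 1: edges from {n3} -> (n25, d=1), (n4, d=1).
Iteration 2: no outgoing edges from {n25,n4}; recursion stops.
SUM(d) = 0 + 1 + 1 = 2.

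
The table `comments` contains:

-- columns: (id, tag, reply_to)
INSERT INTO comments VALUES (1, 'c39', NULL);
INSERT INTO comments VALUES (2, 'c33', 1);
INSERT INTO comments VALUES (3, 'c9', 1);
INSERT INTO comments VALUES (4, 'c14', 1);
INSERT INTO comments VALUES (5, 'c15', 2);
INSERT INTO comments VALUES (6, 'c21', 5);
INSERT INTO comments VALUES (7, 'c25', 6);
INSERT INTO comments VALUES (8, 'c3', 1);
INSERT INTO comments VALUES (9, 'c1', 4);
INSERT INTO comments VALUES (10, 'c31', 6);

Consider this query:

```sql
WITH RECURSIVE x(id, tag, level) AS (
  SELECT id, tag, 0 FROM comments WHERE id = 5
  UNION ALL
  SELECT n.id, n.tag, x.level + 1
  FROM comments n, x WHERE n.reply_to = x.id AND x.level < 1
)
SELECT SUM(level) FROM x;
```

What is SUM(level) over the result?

Base: id=5 (c15) at level 0.
Iteration 1: rows with reply_to in {5} -> c21 (id 6, level 1).
Iteration 2: level < 1 fails for all current rows; recursion stops.
SUM(level) = 0 + 1 = 1.

1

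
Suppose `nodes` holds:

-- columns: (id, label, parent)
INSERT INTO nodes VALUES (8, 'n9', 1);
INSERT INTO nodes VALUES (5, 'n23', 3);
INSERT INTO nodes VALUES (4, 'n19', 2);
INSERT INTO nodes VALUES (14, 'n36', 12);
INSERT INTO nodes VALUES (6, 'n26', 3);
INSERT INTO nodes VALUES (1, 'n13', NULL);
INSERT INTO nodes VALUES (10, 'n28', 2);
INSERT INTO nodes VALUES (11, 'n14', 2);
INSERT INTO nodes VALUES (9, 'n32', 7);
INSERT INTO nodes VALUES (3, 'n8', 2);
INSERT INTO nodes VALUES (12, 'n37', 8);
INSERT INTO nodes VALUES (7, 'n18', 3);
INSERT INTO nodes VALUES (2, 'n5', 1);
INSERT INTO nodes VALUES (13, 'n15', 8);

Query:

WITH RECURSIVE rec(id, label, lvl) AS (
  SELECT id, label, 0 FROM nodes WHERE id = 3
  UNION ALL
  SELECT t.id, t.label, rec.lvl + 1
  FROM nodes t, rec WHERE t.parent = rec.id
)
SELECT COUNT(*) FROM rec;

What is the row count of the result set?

5

Base: id=3 (n8) at lvl 0.
Iteration 1: rows with parent in {3} -> n23 (id 5, lvl 1), n26 (id 6, lvl 1), n18 (id 7, lvl 1).
Iteration 2: rows with parent in {5,6,7} -> n32 (id 9, lvl 2).
Iteration 3: no rows with parent in {9}; recursion stops.
Total rows emitted: 5.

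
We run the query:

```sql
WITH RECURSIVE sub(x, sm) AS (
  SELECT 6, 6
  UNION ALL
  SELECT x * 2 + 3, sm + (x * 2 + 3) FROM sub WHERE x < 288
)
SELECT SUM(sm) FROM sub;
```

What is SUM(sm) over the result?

2139

Base: x=6, sm=6.
Iteration 1: 6 < 288 holds -> x = 6 * 2 + 3 = 15, sm = 6 + 15 = 21.
Iteration 2: 15 < 288 holds -> x = 15 * 2 + 3 = 33, sm = 21 + 33 = 54.
Iteration 3: 33 < 288 holds -> x = 33 * 2 + 3 = 69, sm = 54 + 69 = 123.
Iteration 4: 69 < 288 holds -> x = 69 * 2 + 3 = 141, sm = 123 + 141 = 264.
Iteration 5: 141 < 288 holds -> x = 141 * 2 + 3 = 285, sm = 264 + 285 = 549.
Iteration 6: 285 < 288 holds -> x = 285 * 2 + 3 = 573, sm = 549 + 573 = 1122.
Iteration 7: 573 < 288 fails; recursion stops.
SUM(sm) = 6 + 21 + 54 + 123 + 264 + 549 + 1122 = 2139.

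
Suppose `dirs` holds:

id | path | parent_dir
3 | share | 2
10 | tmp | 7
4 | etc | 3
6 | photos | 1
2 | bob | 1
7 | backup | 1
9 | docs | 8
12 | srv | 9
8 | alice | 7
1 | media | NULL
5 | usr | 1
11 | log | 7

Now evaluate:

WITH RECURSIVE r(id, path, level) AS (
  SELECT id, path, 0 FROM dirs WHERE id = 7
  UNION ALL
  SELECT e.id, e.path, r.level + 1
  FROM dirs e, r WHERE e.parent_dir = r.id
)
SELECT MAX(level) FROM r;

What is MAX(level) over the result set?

Base: id=7 (backup) at level 0.
Iteration 1: rows with parent_dir in {7} -> alice (id 8, level 1), tmp (id 10, level 1), log (id 11, level 1).
Iteration 2: rows with parent_dir in {8,10,11} -> docs (id 9, level 2).
Iteration 3: rows with parent_dir in {9} -> srv (id 12, level 3).
Iteration 4: no rows with parent_dir in {12}; recursion stops.
level values: 0, 1, 1, 1, 2, 3; the maximum is 3.

3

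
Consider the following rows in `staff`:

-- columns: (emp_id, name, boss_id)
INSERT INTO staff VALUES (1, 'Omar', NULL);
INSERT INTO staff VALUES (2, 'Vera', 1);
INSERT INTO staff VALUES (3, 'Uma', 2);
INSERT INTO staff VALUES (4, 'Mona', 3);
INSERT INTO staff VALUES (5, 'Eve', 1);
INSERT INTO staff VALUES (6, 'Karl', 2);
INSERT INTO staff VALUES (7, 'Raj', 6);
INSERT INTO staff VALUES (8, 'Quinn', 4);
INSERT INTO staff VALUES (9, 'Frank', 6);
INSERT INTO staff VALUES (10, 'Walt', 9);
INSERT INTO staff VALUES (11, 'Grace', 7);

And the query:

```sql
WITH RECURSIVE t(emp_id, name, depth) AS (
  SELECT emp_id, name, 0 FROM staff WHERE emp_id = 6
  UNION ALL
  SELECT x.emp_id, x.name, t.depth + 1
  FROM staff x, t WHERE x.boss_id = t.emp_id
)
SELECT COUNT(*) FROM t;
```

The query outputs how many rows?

5

Base: emp_id=6 (Karl) at depth 0.
Iteration 1: rows with boss_id in {6} -> Raj (id 7, depth 1), Frank (id 9, depth 1).
Iteration 2: rows with boss_id in {7,9} -> Walt (id 10, depth 2), Grace (id 11, depth 2).
Iteration 3: no rows with boss_id in {10,11}; recursion stops.
Total rows emitted: 5.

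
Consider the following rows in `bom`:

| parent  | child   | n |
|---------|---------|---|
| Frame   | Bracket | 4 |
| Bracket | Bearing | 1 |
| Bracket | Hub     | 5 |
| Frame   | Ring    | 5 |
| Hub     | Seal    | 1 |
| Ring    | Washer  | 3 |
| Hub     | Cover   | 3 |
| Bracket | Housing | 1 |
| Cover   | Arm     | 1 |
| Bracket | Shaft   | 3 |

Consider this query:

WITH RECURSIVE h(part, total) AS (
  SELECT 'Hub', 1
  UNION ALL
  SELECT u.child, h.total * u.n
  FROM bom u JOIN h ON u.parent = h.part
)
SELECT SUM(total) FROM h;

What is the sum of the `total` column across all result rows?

Base: (Hub, total=1).
Iteration 1: components of {Hub} -> Cover = 1*3 = 3, Seal = 1*1 = 1.
Iteration 2: components of {Cover,Seal} -> Arm = 3*1 = 3.
Iteration 3: no further components; recursion stops.
SUM(total) = 1 + 1 + 3 + 3 = 8.

8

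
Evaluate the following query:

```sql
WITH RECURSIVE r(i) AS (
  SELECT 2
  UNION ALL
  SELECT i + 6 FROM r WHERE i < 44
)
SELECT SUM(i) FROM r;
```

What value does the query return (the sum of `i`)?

184

Base: i=2.
Iteration 1: 2 < 44 holds -> i = 2 + 6 = 8.
Iteration 2: 8 < 44 holds -> i = 8 + 6 = 14.
Iteration 3: 14 < 44 holds -> i = 14 + 6 = 20.
Iteration 4: 20 < 44 holds -> i = 20 + 6 = 26.
Iteration 5: 26 < 44 holds -> i = 26 + 6 = 32.
Iteration 6: 32 < 44 holds -> i = 32 + 6 = 38.
Iteration 7: 38 < 44 holds -> i = 38 + 6 = 44.
Iteration 8: 44 < 44 fails; recursion stops.
SUM(i) = 2 + 8 + 14 + 20 + 26 + 32 + 38 + 44 = 184.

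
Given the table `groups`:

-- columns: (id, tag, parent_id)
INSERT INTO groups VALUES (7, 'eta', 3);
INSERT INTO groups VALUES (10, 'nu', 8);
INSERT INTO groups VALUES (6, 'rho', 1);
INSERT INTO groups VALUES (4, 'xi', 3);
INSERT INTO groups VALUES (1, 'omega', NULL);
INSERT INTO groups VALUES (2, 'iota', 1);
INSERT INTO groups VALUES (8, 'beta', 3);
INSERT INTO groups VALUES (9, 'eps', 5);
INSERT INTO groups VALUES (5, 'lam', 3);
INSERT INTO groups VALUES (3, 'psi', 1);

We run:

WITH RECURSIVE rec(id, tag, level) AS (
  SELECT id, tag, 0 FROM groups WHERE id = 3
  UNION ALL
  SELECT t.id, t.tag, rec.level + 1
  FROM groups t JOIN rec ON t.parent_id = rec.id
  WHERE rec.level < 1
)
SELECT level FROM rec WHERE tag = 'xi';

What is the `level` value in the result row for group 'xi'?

Base: id=3 (psi) at level 0.
Iteration 1: rows with parent_id in {3} -> xi (id 4, level 1), lam (id 5, level 1), eta (id 7, level 1), beta (id 8, level 1).
Iteration 2: level < 1 fails for all current rows; recursion stops.

1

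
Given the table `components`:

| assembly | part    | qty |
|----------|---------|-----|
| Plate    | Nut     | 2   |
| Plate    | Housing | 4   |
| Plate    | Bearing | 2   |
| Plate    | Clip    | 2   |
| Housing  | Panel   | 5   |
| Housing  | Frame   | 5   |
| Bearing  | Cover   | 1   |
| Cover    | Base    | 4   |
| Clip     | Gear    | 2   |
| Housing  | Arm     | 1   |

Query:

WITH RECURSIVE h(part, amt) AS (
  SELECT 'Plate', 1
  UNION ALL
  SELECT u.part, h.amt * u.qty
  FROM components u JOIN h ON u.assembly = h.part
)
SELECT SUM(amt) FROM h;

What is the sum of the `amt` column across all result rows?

Base: (Plate, amt=1).
Iteration 1: components of {Plate} -> Bearing = 1*2 = 2, Clip = 1*2 = 2, Housing = 1*4 = 4, Nut = 1*2 = 2.
Iteration 2: components of {Bearing,Clip,Housing,Nut} -> Arm = 4*1 = 4, Cover = 2*1 = 2, Frame = 4*5 = 20, Gear = 2*2 = 4, Panel = 4*5 = 20.
Iteration 3: components of {Arm,Cover,Frame,Gear,Panel} -> Base = 2*4 = 8.
Iteration 4: no further components; recursion stops.
SUM(amt) = 1 + 2 + 4 + 2 + 2 + 20 + 20 + 4 + 2 + 4 + 8 = 69.

69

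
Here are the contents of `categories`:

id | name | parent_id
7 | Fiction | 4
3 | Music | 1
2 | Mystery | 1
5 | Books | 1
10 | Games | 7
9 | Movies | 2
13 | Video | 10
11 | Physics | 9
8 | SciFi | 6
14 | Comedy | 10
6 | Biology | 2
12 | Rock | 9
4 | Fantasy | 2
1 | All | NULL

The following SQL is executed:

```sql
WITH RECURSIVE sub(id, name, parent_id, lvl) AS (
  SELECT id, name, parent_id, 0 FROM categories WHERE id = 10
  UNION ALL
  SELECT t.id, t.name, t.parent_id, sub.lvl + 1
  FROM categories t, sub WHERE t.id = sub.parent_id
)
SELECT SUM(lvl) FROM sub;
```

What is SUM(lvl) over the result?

Base: id=10 (Games), parent_id=7, lvl 0.
Iteration 1: join on id=7 -> Fiction (id 7, parent_id=4, lvl 1).
Iteration 2: join on id=4 -> Fantasy (id 4, parent_id=2, lvl 2).
Iteration 3: join on id=2 -> Mystery (id 2, parent_id=1, lvl 3).
Iteration 4: join on id=1 -> All (id 1, parent_id=NULL, lvl 4).
Iteration 5: parent_id is NULL; no match; recursion stops.
SUM(lvl) = 0 + 1 + 2 + 3 + 4 = 10.

10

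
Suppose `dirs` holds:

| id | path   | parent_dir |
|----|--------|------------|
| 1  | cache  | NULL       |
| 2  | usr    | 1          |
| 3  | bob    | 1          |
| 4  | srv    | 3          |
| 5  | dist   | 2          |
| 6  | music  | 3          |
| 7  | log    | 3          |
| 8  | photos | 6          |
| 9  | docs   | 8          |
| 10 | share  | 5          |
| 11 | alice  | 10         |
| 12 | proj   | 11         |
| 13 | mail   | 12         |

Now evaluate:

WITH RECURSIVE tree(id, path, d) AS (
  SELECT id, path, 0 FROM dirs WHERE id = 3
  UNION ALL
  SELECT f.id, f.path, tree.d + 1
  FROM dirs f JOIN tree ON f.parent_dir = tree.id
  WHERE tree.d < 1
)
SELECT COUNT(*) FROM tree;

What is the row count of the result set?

Base: id=3 (bob) at d 0.
Iteration 1: rows with parent_dir in {3} -> srv (id 4, d 1), music (id 6, d 1), log (id 7, d 1).
Iteration 2: d < 1 fails for all current rows; recursion stops.
Total rows emitted: 4.

4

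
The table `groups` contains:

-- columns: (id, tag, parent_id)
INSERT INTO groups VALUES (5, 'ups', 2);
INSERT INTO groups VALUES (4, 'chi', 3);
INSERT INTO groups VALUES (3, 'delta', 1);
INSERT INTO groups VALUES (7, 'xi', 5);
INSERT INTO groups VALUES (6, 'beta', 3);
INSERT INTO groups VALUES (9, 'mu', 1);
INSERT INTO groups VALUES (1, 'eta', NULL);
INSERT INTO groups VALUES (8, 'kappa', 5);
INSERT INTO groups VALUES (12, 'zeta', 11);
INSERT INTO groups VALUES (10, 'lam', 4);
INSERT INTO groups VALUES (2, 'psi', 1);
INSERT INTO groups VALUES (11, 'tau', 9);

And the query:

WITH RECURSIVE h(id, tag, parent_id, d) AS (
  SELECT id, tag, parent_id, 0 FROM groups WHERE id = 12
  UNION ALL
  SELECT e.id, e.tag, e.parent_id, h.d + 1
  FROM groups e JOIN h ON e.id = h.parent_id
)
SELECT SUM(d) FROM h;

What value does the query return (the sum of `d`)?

Base: id=12 (zeta), parent_id=11, d 0.
Iteration 1: join on id=11 -> tau (id 11, parent_id=9, d 1).
Iteration 2: join on id=9 -> mu (id 9, parent_id=1, d 2).
Iteration 3: join on id=1 -> eta (id 1, parent_id=NULL, d 3).
Iteration 4: parent_id is NULL; no match; recursion stops.
SUM(d) = 0 + 1 + 2 + 3 = 6.

6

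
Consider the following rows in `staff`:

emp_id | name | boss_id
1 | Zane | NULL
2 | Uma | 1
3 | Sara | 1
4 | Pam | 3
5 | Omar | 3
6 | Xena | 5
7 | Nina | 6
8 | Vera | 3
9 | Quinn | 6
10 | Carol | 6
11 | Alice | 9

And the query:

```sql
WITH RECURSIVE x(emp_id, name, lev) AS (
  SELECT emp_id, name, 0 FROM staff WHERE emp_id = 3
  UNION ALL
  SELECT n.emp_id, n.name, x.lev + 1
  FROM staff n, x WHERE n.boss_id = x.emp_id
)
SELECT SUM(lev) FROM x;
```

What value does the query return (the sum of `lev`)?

18

Base: emp_id=3 (Sara) at lev 0.
Iteration 1: rows with boss_id in {3} -> Pam (id 4, lev 1), Omar (id 5, lev 1), Vera (id 8, lev 1).
Iteration 2: rows with boss_id in {4,5,8} -> Xena (id 6, lev 2).
Iteration 3: rows with boss_id in {6} -> Nina (id 7, lev 3), Quinn (id 9, lev 3), Carol (id 10, lev 3).
Iteration 4: rows with boss_id in {7,9,10} -> Alice (id 11, lev 4).
Iteration 5: no rows with boss_id in {11}; recursion stops.
SUM(lev) = 0 + 1 + 1 + 1 + 2 + 3 + 3 + 3 + 4 = 18.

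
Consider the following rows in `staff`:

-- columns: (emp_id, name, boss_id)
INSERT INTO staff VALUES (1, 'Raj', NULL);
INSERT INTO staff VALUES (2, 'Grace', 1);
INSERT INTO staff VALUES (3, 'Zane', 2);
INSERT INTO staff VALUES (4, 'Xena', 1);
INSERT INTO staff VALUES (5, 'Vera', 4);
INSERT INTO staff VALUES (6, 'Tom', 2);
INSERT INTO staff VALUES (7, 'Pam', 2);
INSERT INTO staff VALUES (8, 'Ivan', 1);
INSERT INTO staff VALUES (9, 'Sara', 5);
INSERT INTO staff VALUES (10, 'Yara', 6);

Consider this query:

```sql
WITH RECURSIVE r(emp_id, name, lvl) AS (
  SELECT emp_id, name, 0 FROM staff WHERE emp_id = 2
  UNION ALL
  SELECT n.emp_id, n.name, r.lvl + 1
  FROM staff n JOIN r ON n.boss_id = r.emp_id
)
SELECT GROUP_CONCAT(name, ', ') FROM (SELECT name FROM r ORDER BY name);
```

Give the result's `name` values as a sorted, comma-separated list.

Base: emp_id=2 (Grace) at lvl 0.
Iteration 1: rows with boss_id in {2} -> Zane (id 3, lvl 1), Tom (id 6, lvl 1), Pam (id 7, lvl 1).
Iteration 2: rows with boss_id in {3,6,7} -> Yara (id 10, lvl 2).
Iteration 3: no rows with boss_id in {10}; recursion stops.

Grace, Pam, Tom, Yara, Zane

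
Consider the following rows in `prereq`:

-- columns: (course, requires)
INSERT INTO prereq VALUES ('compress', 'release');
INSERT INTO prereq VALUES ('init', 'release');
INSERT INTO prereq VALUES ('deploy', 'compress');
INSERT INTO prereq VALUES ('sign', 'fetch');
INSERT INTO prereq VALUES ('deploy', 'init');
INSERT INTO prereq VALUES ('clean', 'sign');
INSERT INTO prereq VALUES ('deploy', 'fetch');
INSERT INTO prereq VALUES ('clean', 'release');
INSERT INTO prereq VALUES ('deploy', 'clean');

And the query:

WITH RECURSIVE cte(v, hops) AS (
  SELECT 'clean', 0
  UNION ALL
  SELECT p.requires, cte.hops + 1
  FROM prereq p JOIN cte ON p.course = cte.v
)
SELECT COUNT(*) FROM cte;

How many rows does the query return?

Base: (clean, hops=0).
Iteration 1: edges from {clean} -> (release, hops=1), (sign, hops=1).
Iteration 2: edges from {release,sign} -> (fetch, hops=2).
Iteration 3: no outgoing edges from {fetch}; recursion stops.
Total rows emitted: 4.

4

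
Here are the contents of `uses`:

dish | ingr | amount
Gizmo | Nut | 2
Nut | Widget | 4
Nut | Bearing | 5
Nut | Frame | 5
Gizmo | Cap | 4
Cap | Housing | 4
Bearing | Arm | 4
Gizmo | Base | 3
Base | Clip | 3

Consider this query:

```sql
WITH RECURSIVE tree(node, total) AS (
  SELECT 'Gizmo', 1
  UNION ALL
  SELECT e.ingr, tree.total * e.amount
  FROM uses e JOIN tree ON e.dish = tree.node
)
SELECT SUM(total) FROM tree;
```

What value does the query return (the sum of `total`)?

103

Base: (Gizmo, total=1).
Iteration 1: components of {Gizmo} -> Base = 1*3 = 3, Cap = 1*4 = 4, Nut = 1*2 = 2.
Iteration 2: components of {Base,Cap,Nut} -> Bearing = 2*5 = 10, Clip = 3*3 = 9, Frame = 2*5 = 10, Housing = 4*4 = 16, Widget = 2*4 = 8.
Iteration 3: components of {Bearing,Clip,Frame,Housing,Widget} -> Arm = 10*4 = 40.
Iteration 4: no further components; recursion stops.
SUM(total) = 1 + 2 + 4 + 3 + 8 + 10 + 10 + 16 + 9 + 40 = 103.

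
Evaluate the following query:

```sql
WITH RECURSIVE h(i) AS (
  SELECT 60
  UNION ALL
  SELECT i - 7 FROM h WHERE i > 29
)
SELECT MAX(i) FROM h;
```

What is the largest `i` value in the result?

Base: i=60.
Iteration 1: 60 > 29 holds -> i = 60 - 7 = 53.
Iteration 2: 53 > 29 holds -> i = 53 - 7 = 46.
Iteration 3: 46 > 29 holds -> i = 46 - 7 = 39.
Iteration 4: 39 > 29 holds -> i = 39 - 7 = 32.
Iteration 5: 32 > 29 holds -> i = 32 - 7 = 25.
Iteration 6: 25 > 29 fails; recursion stops.
i values: 60, 53, 46, 39, 32, 25; the maximum is 60.

60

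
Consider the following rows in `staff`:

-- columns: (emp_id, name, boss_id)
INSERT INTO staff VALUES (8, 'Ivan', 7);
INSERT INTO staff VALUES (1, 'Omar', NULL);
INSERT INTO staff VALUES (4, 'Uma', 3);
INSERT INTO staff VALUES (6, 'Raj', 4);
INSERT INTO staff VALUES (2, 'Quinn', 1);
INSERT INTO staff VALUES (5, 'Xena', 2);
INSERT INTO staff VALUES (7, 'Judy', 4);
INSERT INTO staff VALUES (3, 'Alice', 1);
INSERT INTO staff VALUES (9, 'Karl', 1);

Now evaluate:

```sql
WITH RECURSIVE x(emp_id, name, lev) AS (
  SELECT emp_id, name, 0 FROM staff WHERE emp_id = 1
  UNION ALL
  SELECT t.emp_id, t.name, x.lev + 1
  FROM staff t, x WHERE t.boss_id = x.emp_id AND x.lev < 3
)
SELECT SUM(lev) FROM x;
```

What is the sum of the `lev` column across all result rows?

13

Base: emp_id=1 (Omar) at lev 0.
Iteration 1: rows with boss_id in {1} -> Quinn (id 2, lev 1), Alice (id 3, lev 1), Karl (id 9, lev 1).
Iteration 2: rows with boss_id in {2,3,9} -> Uma (id 4, lev 2), Xena (id 5, lev 2).
Iteration 3: rows with boss_id in {4,5} -> Raj (id 6, lev 3), Judy (id 7, lev 3).
Iteration 4: lev < 3 fails for all current rows; recursion stops.
SUM(lev) = 0 + 1 + 1 + 1 + 2 + 2 + 3 + 3 = 13.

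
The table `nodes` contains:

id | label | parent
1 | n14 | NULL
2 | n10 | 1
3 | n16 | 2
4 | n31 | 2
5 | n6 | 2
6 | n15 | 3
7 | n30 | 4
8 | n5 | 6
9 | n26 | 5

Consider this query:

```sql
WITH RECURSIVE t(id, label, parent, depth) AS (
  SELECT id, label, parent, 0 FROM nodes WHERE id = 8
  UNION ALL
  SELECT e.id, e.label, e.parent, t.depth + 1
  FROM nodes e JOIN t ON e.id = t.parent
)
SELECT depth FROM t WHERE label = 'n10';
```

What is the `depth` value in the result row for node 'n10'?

3

Base: id=8 (n5), parent=6, depth 0.
Iteration 1: join on id=6 -> n15 (id 6, parent=3, depth 1).
Iteration 2: join on id=3 -> n16 (id 3, parent=2, depth 2).
Iteration 3: join on id=2 -> n10 (id 2, parent=1, depth 3).
Iteration 4: join on id=1 -> n14 (id 1, parent=NULL, depth 4).
Iteration 5: parent is NULL; no match; recursion stops.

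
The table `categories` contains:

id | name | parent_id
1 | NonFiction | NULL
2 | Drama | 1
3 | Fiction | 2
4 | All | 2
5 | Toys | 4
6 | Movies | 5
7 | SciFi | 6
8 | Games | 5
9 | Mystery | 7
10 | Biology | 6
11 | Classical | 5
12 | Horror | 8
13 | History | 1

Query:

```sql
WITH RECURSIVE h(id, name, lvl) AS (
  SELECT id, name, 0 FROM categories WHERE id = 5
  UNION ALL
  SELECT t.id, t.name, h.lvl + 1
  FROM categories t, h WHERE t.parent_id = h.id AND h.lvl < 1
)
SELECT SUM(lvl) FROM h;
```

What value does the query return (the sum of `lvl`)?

Base: id=5 (Toys) at lvl 0.
Iteration 1: rows with parent_id in {5} -> Movies (id 6, lvl 1), Games (id 8, lvl 1), Classical (id 11, lvl 1).
Iteration 2: lvl < 1 fails for all current rows; recursion stops.
SUM(lvl) = 0 + 1 + 1 + 1 = 3.

3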